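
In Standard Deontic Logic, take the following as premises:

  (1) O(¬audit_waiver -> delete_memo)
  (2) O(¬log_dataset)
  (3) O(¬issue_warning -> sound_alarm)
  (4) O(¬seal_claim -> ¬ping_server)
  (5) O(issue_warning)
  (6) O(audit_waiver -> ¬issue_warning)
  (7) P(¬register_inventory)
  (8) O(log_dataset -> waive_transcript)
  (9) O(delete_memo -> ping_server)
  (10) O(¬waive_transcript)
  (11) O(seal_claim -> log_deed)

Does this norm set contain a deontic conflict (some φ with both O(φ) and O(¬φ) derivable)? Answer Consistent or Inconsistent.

Premise 8 is O(log_dataset -> waive_transcript), but O(log_dataset) is not derivable from the premises, so it does not yield O(waive_transcript).
So O(waive_transcript) is not derivable, and the apparent clash with O(¬waive_transcript) does not arise.
A world satisfying every obligation exists (e.g. audit_waiver=false, delete_memo=true, issue_warning=true, log_dataset=false, log_deed=true, ping_server=true, register_inventory=false, seal_claim=true, sound_alarm=false, waive_transcript=false); no atom is both obligatory and forbidden, so the set is consistent.

Consistent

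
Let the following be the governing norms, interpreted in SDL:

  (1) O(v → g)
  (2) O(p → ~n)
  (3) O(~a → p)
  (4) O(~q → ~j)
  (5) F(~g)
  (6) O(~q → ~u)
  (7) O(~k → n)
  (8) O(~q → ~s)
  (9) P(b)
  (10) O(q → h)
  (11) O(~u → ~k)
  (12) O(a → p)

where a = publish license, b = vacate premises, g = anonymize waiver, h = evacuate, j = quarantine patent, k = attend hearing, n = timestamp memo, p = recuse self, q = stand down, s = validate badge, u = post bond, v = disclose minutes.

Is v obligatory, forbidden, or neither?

Premise 1 is O(v → g); even if O(g) held, inferring O(v) would be affirming the consequent — invalid.
No premise or chain of K-axiom applications forces O(v), and none forces O(~v). So v is neither obligatory nor forbidden under these norms.

Neither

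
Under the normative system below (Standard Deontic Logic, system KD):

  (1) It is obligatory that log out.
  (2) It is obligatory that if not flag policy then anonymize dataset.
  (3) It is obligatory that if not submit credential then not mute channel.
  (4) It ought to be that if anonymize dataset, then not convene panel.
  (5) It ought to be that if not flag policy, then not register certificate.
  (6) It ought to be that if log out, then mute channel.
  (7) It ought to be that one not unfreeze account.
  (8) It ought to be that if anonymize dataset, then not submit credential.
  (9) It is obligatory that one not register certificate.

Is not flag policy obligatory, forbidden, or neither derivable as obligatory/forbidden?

Premise 1 gives O(log_out).
Applying K to premise 6 (O(log_out → mute_channel)) and O(log_out) yields O(mute_channel).
The contrapositive of premise 3 (O(¬submit_credential → ¬mute_channel)) is O(mute_channel → submit_credential), and O(mute_channel) is already established, so O(submit_credential).
Premise 8, O(anonymize_dataset → ¬submit_credential), contraposes to O(submit_credential → ¬anonymize_dataset); with O(submit_credential) we get O(¬anonymize_dataset).
The contrapositive of premise 2 (O(¬flag_policy → anonymize_dataset)) is O(¬anonymize_dataset → flag_policy), and O(¬anonymize_dataset) is already established, so O(flag_policy).
Premises 4, 5, 7, 9 do not contribute to this derivation.
Thus O(flag_policy), which is F(¬flag_policy): ¬flag_policy is forbidden.

Forbidden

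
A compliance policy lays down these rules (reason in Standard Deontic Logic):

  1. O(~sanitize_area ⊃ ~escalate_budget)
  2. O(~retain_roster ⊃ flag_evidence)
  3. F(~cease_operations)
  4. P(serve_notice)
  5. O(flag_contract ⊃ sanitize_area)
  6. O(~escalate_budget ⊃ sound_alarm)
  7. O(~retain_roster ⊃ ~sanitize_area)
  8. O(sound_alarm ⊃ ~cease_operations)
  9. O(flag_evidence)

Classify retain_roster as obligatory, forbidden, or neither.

Obligatory

Premise 3, F(~cease_operations), is equivalent to O(cease_operations).
Premise 8, O(sound_alarm ⊃ ~cease_operations), contraposes to O(cease_operations ⊃ ~sound_alarm); with O(cease_operations) we get O(~sound_alarm).
Premise 6, O(~escalate_budget ⊃ sound_alarm), contraposes to O(~sound_alarm ⊃ escalate_budget); with O(~sound_alarm) we get O(escalate_budget).
Premise 1 is O(~sanitize_area ⊃ ~escalate_budget); contrapositively O(escalate_budget ⊃ sanitize_area). Since O(escalate_budget) holds, K gives O(sanitize_area).
Premise 7 is O(~retain_roster ⊃ ~sanitize_area); contrapositively O(sanitize_area ⊃ retain_roster). Since O(sanitize_area) holds, K gives O(retain_roster).
Premises 2, 4, 5, 9 do not contribute to this derivation.
Hence retain_roster is obligatory.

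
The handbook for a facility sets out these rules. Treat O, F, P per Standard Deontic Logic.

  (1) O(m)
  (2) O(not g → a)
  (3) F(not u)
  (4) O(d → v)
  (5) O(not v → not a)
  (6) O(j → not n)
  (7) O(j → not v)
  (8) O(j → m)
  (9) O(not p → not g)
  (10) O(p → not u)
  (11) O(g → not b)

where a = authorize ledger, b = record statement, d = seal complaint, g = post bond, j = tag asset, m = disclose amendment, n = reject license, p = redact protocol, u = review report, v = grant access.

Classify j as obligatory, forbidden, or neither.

Forbidden

F(not u) at premise 3 means O(u).
Premise 10 is O(p → not u); contrapositively O(u → not p). Since O(u) holds, K gives O(not p).
With premise 9, O(not p → not g), the K-axiom yields O(not g).
Premise 2 is O(not g → a); since O(not g), deontic closure gives O(a).
Premise 5 is O(not v → not a); contrapositively O(a → v). Since O(a) holds, K gives O(v).
Premise 7 is O(j → not v); contrapositively O(v → not j). Since O(v) holds, K gives O(not j).
Premises 1, 4, 6, 8, 11 do not contribute to this derivation.
Thus O(not j), which is F(j): j is forbidden.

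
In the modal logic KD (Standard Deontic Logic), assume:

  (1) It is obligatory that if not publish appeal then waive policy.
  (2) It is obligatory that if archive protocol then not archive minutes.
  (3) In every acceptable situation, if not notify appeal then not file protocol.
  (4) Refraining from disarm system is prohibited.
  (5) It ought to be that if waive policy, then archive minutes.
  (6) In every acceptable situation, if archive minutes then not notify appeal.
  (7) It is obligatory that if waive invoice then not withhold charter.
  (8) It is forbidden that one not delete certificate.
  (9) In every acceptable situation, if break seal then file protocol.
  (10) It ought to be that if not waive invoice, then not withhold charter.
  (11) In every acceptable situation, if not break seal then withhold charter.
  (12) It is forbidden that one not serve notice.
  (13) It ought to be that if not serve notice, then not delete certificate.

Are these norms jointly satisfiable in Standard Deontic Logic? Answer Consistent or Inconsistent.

Premise 13 is O(¬serve_notice → ¬delete_certificate), but O(¬serve_notice) is not derivable from the premises, so it does not yield O(¬delete_certificate).
So O(¬delete_certificate) is not derivable, and the apparent clash with O(delete_certificate) does not arise.
A world satisfying every obligation exists (e.g. archive_minutes=false, archive_protocol=false, break_seal=true, delete_certificate=true, disarm_system=true, file_protocol=true, notify_appeal=true, publish_appeal=true, serve_notice=true, waive_invoice=false, waive_policy=false, withhold_charter=false); no atom is both obligatory and forbidden, so the set is consistent.

Consistent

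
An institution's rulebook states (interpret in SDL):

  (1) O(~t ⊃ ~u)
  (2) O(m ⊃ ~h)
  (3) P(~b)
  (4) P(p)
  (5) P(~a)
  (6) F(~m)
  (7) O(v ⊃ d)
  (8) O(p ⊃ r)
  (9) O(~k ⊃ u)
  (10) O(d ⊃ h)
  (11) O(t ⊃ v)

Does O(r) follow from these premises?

Premise 8 is O(p ⊃ r), but O(p) is not derivable from the premises (the permission P(p) asserts only ~O(~p), not O(p)), so it does not yield O(r).
No other premise forces O(r). An ideal world satisfying every premise can still have r false, so O(r) is not derivable.

No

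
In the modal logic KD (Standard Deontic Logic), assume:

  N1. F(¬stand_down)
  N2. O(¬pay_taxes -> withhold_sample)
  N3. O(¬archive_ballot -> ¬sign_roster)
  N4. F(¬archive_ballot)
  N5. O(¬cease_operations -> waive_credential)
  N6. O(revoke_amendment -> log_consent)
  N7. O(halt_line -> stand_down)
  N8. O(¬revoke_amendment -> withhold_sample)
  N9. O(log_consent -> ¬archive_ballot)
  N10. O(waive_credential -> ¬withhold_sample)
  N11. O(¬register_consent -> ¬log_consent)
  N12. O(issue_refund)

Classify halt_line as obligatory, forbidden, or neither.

Premise 7 is O(halt_line -> stand_down); even if O(stand_down) held, inferring O(halt_line) would be affirming the consequent — invalid.
No premise or chain of K-axiom applications forces O(halt_line), and none forces O(¬halt_line). So halt_line is neither obligatory nor forbidden under these norms.

Neither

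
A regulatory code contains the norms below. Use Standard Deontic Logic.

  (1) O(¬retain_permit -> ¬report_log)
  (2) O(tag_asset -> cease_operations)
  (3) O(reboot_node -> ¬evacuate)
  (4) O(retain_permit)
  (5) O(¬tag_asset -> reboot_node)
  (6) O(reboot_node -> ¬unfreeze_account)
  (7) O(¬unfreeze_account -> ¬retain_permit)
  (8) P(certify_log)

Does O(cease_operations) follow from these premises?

From premise 4 we have O(retain_permit).
Premise 7 is O(¬unfreeze_account -> ¬retain_permit); contrapositively O(retain_permit -> unfreeze_account). Since O(retain_permit) holds, K gives O(unfreeze_account).
Premise 6, O(reboot_node -> ¬unfreeze_account), contraposes to O(unfreeze_account -> ¬reboot_node); with O(unfreeze_account) we get O(¬reboot_node).
Premise 5, O(¬tag_asset -> reboot_node), contraposes to O(¬reboot_node -> tag_asset); with O(¬reboot_node) we get O(tag_asset).
Premise 2 is O(tag_asset -> cease_operations); since O(tag_asset), deontic closure gives O(cease_operations).
Premises 1, 3, 8 do not contribute to this derivation.
So O(cease_operations) follows.

Yes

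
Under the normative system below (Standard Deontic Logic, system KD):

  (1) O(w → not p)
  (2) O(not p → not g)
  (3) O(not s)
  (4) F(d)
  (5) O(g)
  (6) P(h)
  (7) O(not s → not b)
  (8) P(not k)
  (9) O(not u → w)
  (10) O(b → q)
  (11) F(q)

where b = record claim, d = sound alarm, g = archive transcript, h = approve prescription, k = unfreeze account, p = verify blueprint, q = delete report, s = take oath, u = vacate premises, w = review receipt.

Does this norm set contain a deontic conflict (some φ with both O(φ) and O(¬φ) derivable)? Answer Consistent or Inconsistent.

Consistent

Premise 10 is O(b → q), but O(b) is not derivable from the premises, so it does not yield O(q).
So O(q) is not derivable, and the apparent clash with O(not q) does not arise.
A world satisfying every obligation exists (e.g. b=false, d=false, g=true, h=false, k=false, p=true, q=false, s=false, u=true, w=false); no atom is both obligatory and forbidden, so the set is consistent.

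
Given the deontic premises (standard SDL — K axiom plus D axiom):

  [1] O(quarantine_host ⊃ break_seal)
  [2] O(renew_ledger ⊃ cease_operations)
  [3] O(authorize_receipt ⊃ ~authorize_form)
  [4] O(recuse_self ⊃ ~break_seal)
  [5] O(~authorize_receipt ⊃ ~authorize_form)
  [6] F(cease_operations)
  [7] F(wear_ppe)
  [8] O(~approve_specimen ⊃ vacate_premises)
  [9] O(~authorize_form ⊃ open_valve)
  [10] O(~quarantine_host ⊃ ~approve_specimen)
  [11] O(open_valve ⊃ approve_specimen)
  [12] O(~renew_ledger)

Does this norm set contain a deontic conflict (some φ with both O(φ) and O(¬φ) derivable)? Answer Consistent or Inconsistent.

Premise 2 is O(renew_ledger ⊃ cease_operations), but O(renew_ledger) is not derivable from the premises, so it does not yield O(cease_operations).
So O(cease_operations) is not derivable, and the apparent clash with O(~cease_operations) does not arise.
A world satisfying every obligation exists (e.g. approve_specimen=true, authorize_form=false, authorize_receipt=false, break_seal=true, cease_operations=false, open_valve=true, quarantine_host=true, recuse_self=false, renew_ledger=false, vacate_premises=false, wear_ppe=false); no atom is both obligatory and forbidden, so the set is consistent.

Consistent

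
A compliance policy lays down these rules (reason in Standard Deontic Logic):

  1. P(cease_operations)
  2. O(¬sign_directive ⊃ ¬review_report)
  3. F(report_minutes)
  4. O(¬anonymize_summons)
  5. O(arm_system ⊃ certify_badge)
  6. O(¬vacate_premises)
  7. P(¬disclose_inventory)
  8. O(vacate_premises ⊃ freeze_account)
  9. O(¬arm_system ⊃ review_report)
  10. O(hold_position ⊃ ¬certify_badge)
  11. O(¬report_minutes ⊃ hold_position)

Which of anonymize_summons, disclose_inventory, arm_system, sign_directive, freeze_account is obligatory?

Premise 3 is F(report_minutes), i.e. O(¬report_minutes).
Applying K to premise 11 (O(¬report_minutes ⊃ hold_position)) and O(¬report_minutes) yields O(hold_position).
Premise 10 is O(hold_position ⊃ ¬certify_badge); since O(hold_position), deontic closure gives O(¬certify_badge).
Premise 5, O(arm_system ⊃ certify_badge), contraposes to O(¬certify_badge ⊃ ¬arm_system); with O(¬certify_badge) we get O(¬arm_system).
From O(¬arm_system) and premise 9, O(¬arm_system ⊃ review_report), we obtain O(review_report).
Premise 2 is O(¬sign_directive ⊃ ¬review_report); contrapositively O(review_report ⊃ sign_directive). Since O(review_report) holds, K gives O(sign_directive).
So O(sign_directive) holds — sign_directive is obligatory. None of the other listed options is made obligatory by any chain of premises.

sign_directive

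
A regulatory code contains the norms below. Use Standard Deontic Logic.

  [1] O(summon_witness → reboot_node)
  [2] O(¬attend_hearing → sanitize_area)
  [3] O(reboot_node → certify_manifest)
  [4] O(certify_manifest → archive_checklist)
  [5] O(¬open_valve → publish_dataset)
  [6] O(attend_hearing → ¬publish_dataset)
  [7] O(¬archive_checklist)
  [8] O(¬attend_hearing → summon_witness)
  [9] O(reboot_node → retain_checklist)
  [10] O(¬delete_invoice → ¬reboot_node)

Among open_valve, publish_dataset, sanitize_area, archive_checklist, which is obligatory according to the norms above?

Premise 7 states O(¬archive_checklist) outright.
The contrapositive of premise 4 (O(certify_manifest → archive_checklist)) is O(¬archive_checklist → ¬certify_manifest), and O(¬archive_checklist) is already established, so O(¬certify_manifest).
Premise 3 is O(reboot_node → certify_manifest); contrapositively O(¬certify_manifest → ¬reboot_node). Since O(¬certify_manifest) holds, K gives O(¬reboot_node).
Premise 1 is O(summon_witness → reboot_node); contrapositively O(¬reboot_node → ¬summon_witness). Since O(¬reboot_node) holds, K gives O(¬summon_witness).
Premise 8 is O(¬attend_hearing → summon_witness); contrapositively O(¬summon_witness → attend_hearing). Since O(¬summon_witness) holds, K gives O(attend_hearing).
From O(attend_hearing) and premise 6, O(attend_hearing → ¬publish_dataset), we obtain O(¬publish_dataset).
Premise 5 is O(¬open_valve → publish_dataset); contrapositively O(¬publish_dataset → open_valve). Since O(¬publish_dataset) holds, K gives O(open_valve).
So O(open_valve) holds — open_valve is obligatory. None of the other listed options is made obligatory by any chain of premises.

open_valve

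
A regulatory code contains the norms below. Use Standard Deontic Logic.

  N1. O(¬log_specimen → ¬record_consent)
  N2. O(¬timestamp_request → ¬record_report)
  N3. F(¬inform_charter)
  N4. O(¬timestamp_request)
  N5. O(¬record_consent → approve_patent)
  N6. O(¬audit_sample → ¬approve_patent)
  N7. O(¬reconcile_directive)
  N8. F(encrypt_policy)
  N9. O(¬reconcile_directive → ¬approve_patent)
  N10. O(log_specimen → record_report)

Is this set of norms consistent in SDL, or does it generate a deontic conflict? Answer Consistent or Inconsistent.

Inconsistent

Premise 7 states O(¬reconcile_directive) outright.
With premise 9, O(¬reconcile_directive → ¬approve_patent), the K-axiom yields O(¬approve_patent).
The contrapositive of premise 5 (O(¬record_consent → approve_patent)) is O(¬approve_patent → record_consent), and O(¬approve_patent) is already established, so O(record_consent).
Premise 1 is O(¬log_specimen → ¬record_consent); contrapositively O(record_consent → log_specimen). Since O(record_consent) holds, K gives O(log_specimen).
Premise 10 is O(log_specimen → record_report); since O(log_specimen), deontic closure gives O(record_report).
Premise 2, O(¬timestamp_request → ¬record_report), contraposes to O(record_report → timestamp_request); with O(record_report) we get O(timestamp_request).
But premise 4 directly asserts O(¬timestamp_request).
We now have both O(timestamp_request) and O(¬timestamp_request) — timestamp_request is simultaneously obligatory and forbidden, violating the D-axiom.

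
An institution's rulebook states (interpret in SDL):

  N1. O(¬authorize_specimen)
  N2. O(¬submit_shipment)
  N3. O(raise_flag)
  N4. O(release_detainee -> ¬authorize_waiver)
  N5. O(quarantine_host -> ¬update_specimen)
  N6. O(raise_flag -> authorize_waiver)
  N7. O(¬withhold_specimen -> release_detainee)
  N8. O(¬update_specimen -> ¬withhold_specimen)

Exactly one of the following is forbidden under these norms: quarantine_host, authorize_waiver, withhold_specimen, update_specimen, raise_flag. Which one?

Premise 3 gives O(raise_flag).
Premise 6 is O(raise_flag -> authorize_waiver); since O(raise_flag), deontic closure gives O(authorize_waiver).
Premise 4, O(release_detainee -> ¬authorize_waiver), contraposes to O(authorize_waiver -> ¬release_detainee); with O(authorize_waiver) we get O(¬release_detainee).
Premise 7, O(¬withhold_specimen -> release_detainee), contraposes to O(¬release_detainee -> withhold_specimen); with O(¬release_detainee) we get O(withhold_specimen).
Premise 8, O(¬update_specimen -> ¬withhold_specimen), contraposes to O(withhold_specimen -> update_specimen); with O(withhold_specimen) we get O(update_specimen).
The contrapositive of premise 5 (O(quarantine_host -> ¬update_specimen)) is O(update_specimen -> ¬quarantine_host), and O(update_specimen) is already established, so O(¬quarantine_host).
So O(¬quarantine_host) holds, i.e. quarantine_host is forbidden. None of the other listed options is forbidden under the premises.

quarantine_host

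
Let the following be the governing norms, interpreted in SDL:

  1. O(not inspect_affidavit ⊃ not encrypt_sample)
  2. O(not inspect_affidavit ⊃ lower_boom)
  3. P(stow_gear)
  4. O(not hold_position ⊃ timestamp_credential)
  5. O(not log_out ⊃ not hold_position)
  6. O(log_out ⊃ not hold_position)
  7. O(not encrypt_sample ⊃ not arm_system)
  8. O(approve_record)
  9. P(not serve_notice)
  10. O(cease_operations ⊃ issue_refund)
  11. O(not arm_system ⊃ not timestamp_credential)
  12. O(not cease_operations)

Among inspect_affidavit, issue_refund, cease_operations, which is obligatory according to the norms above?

Premises 5 and 6 are O(not log_out ⊃ not hold_position) and O(log_out ⊃ not hold_position); every ideal world satisfies not log_out or log_out, so in either case not hold_position holds — hence O(not hold_position).
From O(not hold_position) and premise 4, O(not hold_position ⊃ timestamp_credential), we obtain O(timestamp_credential).
The contrapositive of premise 11 (O(not arm_system ⊃ not timestamp_credential)) is O(timestamp_credential ⊃ arm_system), and O(timestamp_credential) is already established, so O(arm_system).
Premise 7 is O(not encrypt_sample ⊃ not arm_system); contrapositively O(arm_system ⊃ encrypt_sample). Since O(arm_system) holds, K gives O(encrypt_sample).
The contrapositive of premise 1 (O(not inspect_affidavit ⊃ not encrypt_sample)) is O(encrypt_sample ⊃ inspect_affidavit), and O(encrypt_sample) is already established, so O(inspect_affidavit).
So O(inspect_affidavit) holds — inspect_affidavit is obligatory. None of the other listed options is made obligatory by any chain of premises.

inspect_affidavit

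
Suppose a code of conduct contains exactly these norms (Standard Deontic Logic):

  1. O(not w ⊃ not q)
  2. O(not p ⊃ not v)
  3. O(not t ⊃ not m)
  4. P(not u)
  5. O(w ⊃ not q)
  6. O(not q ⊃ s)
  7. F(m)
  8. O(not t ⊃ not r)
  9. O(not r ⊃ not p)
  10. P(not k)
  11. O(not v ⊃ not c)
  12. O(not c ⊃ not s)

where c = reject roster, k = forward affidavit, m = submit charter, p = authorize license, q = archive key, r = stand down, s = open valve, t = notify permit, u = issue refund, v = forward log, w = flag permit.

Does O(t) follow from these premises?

Premises 5 and 1 cover both cases: O(w ⊃ not q) and O(not w ⊃ not q). Since w ∨ not w is a tautology, O(not q) follows.
With premise 6, O(not q ⊃ s), the K-axiom yields O(s).
Premise 12, O(not c ⊃ not s), contraposes to O(s ⊃ c); with O(s) we get O(c).
Premise 11, O(not v ⊃ not c), contraposes to O(c ⊃ v); with O(c) we get O(v).
The contrapositive of premise 2 (O(not p ⊃ not v)) is O(v ⊃ p), and O(v) is already established, so O(p).
Premise 9, O(not r ⊃ not p), contraposes to O(p ⊃ r); with O(p) we get O(r).
The contrapositive of premise 8 (O(not t ⊃ not r)) is O(r ⊃ t), and O(r) is already established, so O(t).
Premises 3, 4, 7, 10 do not contribute to this derivation.
So O(t) follows.

Yes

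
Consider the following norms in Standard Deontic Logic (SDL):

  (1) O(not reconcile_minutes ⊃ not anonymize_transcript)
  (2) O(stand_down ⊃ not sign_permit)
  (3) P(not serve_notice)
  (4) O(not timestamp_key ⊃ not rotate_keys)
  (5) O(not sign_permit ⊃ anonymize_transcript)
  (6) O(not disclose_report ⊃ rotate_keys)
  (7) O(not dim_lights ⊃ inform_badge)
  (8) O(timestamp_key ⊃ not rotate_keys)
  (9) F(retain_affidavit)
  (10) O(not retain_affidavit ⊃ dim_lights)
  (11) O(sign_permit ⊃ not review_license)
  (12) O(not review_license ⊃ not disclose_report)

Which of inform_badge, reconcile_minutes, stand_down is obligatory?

Premises 4 and 8 are O(not timestamp_key ⊃ not rotate_keys) and O(timestamp_key ⊃ not rotate_keys); every ideal world satisfies not timestamp_key or timestamp_key, so in either case not rotate_keys holds — hence O(not rotate_keys).
Premise 6 is O(not disclose_report ⊃ rotate_keys); contrapositively O(not rotate_keys ⊃ disclose_report). Since O(not rotate_keys) holds, K gives O(disclose_report).
Premise 12, O(not review_license ⊃ not disclose_report), contraposes to O(disclose_report ⊃ review_license); with O(disclose_report) we get O(review_license).
Premise 11 is O(sign_permit ⊃ not review_license); contrapositively O(review_license ⊃ not sign_permit). Since O(review_license) holds, K gives O(not sign_permit).
Premise 5 is O(not sign_permit ⊃ anonymize_transcript); since O(not sign_permit), deontic closure gives O(anonymize_transcript).
The contrapositive of premise 1 (O(not reconcile_minutes ⊃ not anonymize_transcript)) is O(anonymize_transcript ⊃ reconcile_minutes), and O(anonymize_transcript) is already established, so O(reconcile_minutes).
So O(reconcile_minutes) holds — reconcile_minutes is obligatory. None of the other listed options is made obligatory by any chain of premises.

reconcile_minutes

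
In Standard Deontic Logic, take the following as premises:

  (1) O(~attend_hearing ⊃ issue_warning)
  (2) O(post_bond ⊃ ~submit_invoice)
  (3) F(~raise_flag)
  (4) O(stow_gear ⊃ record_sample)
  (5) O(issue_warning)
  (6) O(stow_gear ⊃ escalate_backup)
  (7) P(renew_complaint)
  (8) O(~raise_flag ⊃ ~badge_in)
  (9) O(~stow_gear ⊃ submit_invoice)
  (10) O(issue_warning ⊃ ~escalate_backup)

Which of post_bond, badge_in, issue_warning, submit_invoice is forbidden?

Premise 5 states O(issue_warning) outright.
Applying K to premise 10 (O(issue_warning ⊃ ~escalate_backup)) and O(issue_warning) yields O(~escalate_backup).
Premise 6, O(stow_gear ⊃ escalate_backup), contraposes to O(~escalate_backup ⊃ ~stow_gear); with O(~escalate_backup) we get O(~stow_gear).
Applying K to premise 9 (O(~stow_gear ⊃ submit_invoice)) and O(~stow_gear) yields O(submit_invoice).
The contrapositive of premise 2 (O(post_bond ⊃ ~submit_invoice)) is O(submit_invoice ⊃ ~post_bond), and O(submit_invoice) is already established, so O(~post_bond).
So O(~post_bond) holds, i.e. post_bond is forbidden. None of the other listed options is forbidden under the premises.

post_bond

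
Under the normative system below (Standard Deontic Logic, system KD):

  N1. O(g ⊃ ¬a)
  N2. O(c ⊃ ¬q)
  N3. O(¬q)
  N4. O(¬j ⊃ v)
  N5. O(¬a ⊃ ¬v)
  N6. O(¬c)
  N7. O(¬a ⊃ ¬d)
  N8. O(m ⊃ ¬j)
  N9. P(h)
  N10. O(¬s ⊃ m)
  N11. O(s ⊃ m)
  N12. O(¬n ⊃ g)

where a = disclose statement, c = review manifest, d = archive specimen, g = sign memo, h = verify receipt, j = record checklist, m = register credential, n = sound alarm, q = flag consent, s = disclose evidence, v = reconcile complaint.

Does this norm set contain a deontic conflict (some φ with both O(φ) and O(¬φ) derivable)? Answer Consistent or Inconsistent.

Premise 2 is O(c ⊃ ¬q); even if O(¬q) held, inferring O(c) would be affirming the consequent — invalid.
So O(c) is not derivable, and the apparent clash with O(¬c) does not arise.
A world satisfying every obligation exists (e.g. a=true, c=false, d=false, g=false, h=false, j=false, m=true, n=true, q=false, s=false, v=true); no atom is both obligatory and forbidden, so the set is consistent.

Consistent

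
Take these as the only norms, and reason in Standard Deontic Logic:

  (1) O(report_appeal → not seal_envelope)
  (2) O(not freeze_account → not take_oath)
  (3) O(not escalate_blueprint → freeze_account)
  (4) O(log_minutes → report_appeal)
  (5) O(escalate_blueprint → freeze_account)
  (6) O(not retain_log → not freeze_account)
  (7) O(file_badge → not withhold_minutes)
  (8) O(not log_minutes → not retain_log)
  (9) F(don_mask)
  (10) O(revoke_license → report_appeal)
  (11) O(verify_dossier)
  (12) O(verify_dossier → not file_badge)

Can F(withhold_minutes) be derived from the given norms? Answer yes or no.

No

Premise 7 is O(file_badge → not withhold_minutes), but O(file_badge) is not derivable from the premises, so it does not yield O(not withhold_minutes).
No other premise forces O(not withhold_minutes). An ideal world satisfying every premise can still have withhold_minutes true, so F(withhold_minutes) is not derivable.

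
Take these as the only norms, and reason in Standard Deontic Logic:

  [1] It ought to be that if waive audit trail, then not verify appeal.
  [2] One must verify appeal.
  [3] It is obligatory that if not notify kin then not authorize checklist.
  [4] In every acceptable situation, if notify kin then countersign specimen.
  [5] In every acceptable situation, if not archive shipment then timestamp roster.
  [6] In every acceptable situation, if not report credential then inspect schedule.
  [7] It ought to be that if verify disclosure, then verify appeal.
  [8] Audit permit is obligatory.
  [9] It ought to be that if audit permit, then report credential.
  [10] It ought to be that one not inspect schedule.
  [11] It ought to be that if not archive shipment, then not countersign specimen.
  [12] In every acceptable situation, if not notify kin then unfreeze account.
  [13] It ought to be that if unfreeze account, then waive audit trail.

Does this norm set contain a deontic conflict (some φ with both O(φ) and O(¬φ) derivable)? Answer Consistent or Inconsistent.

Premise 6 is O(¬report_credential → inspect_schedule), but O(¬report_credential) is not derivable from the premises, so it does not yield O(inspect_schedule).
So O(inspect_schedule) is not derivable, and the apparent clash with O(¬inspect_schedule) does not arise.
A world satisfying every obligation exists (e.g. archive_shipment=true, audit_permit=true, authorize_checklist=false, countersign_specimen=true, inspect_schedule=false, notify_kin=true, report_credential=true, timestamp_roster=false, unfreeze_account=false, verify_appeal=true, verify_disclosure=false, waive_audit_trail=false); no atom is both obligatory and forbidden, so the set is consistent.

Consistent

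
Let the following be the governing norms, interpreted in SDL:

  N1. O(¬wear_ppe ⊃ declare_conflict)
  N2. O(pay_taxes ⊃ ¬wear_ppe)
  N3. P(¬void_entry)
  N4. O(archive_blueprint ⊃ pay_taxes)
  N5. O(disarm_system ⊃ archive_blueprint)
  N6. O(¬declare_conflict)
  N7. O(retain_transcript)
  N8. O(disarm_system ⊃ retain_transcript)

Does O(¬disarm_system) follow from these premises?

Yes

From premise 6 we have O(¬declare_conflict).
Premise 1, O(¬wear_ppe ⊃ declare_conflict), contraposes to O(¬declare_conflict ⊃ wear_ppe); with O(¬declare_conflict) we get O(wear_ppe).
Premise 2, O(pay_taxes ⊃ ¬wear_ppe), contraposes to O(wear_ppe ⊃ ¬pay_taxes); with O(wear_ppe) we get O(¬pay_taxes).
The contrapositive of premise 4 (O(archive_blueprint ⊃ pay_taxes)) is O(¬pay_taxes ⊃ ¬archive_blueprint), and O(¬pay_taxes) is already established, so O(¬archive_blueprint).
Premise 5, O(disarm_system ⊃ archive_blueprint), contraposes to O(¬archive_blueprint ⊃ ¬disarm_system); with O(¬archive_blueprint) we get O(¬disarm_system).
Premises 3, 7, 8 do not contribute to this derivation.
So O(¬disarm_system) follows.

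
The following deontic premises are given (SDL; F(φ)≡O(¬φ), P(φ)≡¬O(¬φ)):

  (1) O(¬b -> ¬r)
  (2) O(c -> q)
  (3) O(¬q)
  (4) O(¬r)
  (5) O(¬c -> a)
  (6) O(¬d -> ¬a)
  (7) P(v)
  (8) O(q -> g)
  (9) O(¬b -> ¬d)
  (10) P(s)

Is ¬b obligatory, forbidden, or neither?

Premise 3 states O(¬q) outright.
Premise 2 is O(c -> q); contrapositively O(¬q -> ¬c). Since O(¬q) holds, K gives O(¬c).
From O(¬c) and premise 5, O(¬c -> a), we obtain O(a).
Premise 6, O(¬d -> ¬a), contraposes to O(a -> d); with O(a) we get O(d).
The contrapositive of premise 9 (O(¬b -> ¬d)) is O(d -> b), and O(d) is already established, so O(b).
Premises 1, 4, 7, 8, 10 do not contribute to this derivation.
Thus O(b), which is F(¬b): ¬b is forbidden.

Forbidden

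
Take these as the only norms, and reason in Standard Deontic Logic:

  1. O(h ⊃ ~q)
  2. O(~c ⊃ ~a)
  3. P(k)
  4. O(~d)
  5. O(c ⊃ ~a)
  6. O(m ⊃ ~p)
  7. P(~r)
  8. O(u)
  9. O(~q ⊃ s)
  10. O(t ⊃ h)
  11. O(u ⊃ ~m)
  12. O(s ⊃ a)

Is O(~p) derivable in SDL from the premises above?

Premise 6 is O(m ⊃ ~p), but O(m) is not derivable from the premises, so it does not yield O(~p).
No other premise forces O(~p). An ideal world satisfying every premise can still have ~p false, so O(~p) is not derivable.

No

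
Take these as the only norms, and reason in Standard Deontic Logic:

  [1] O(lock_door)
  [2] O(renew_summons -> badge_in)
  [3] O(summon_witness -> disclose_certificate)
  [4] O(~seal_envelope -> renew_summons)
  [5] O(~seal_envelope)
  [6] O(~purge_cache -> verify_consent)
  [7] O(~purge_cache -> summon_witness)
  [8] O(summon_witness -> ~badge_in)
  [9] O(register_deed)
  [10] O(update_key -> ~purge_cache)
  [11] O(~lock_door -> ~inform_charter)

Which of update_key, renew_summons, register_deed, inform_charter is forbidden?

Premise 5 gives O(~seal_envelope).
Premise 4 is O(~seal_envelope -> renew_summons); since O(~seal_envelope), deontic closure gives O(renew_summons).
From O(renew_summons) and premise 2, O(renew_summons -> badge_in), we obtain O(badge_in).
Premise 8 is O(summon_witness -> ~badge_in); contrapositively O(badge_in -> ~summon_witness). Since O(badge_in) holds, K gives O(~summon_witness).
The contrapositive of premise 7 (O(~purge_cache -> summon_witness)) is O(~summon_witness -> purge_cache), and O(~summon_witness) is already established, so O(purge_cache).
The contrapositive of premise 10 (O(update_key -> ~purge_cache)) is O(purge_cache -> ~update_key), and O(purge_cache) is already established, so O(~update_key).
So O(~update_key) holds, i.e. update_key is forbidden. None of the other listed options is forbidden under the premises.

update_key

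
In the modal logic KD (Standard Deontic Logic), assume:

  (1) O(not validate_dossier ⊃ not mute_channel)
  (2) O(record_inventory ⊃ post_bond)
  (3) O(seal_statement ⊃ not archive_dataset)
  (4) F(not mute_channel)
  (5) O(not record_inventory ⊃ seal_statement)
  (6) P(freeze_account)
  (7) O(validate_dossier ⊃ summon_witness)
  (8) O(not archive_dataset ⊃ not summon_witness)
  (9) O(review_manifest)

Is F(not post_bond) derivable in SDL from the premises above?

Premise 4 is F(not mute_channel), i.e. O(mute_channel).
Premise 1 is O(not validate_dossier ⊃ not mute_channel); contrapositively O(mute_channel ⊃ validate_dossier). Since O(mute_channel) holds, K gives O(validate_dossier).
Premise 7 is O(validate_dossier ⊃ summon_witness); since O(validate_dossier), deontic closure gives O(summon_witness).
Premise 8 is O(not archive_dataset ⊃ not summon_witness); contrapositively O(summon_witness ⊃ archive_dataset). Since O(summon_witness) holds, K gives O(archive_dataset).
Premise 3 is O(seal_statement ⊃ not archive_dataset); contrapositively O(archive_dataset ⊃ not seal_statement). Since O(archive_dataset) holds, K gives O(not seal_statement).
Premise 5 is O(not record_inventory ⊃ seal_statement); contrapositively O(not seal_statement ⊃ record_inventory). Since O(not seal_statement) holds, K gives O(record_inventory).
Applying K to premise 2 (O(record_inventory ⊃ post_bond)) and O(record_inventory) yields O(post_bond).
Premises 6, 9 do not contribute to this derivation.
So O(post_bond) holds, i.e. F(not post_bond). The claim follows.

Yes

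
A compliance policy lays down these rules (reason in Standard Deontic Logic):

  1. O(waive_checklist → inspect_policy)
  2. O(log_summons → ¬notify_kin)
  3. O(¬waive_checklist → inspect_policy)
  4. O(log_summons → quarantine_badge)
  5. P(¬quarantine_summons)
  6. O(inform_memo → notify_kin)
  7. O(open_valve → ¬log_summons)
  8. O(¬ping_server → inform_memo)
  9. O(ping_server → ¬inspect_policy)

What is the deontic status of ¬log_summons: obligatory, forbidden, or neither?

Obligatory

Premises 3 and 1 cover both cases: O(¬waive_checklist → inspect_policy) and O(waive_checklist → inspect_policy). Since ¬waive_checklist ∨ waive_checklist is a tautology, O(inspect_policy) follows.
Premise 9 is O(ping_server → ¬inspect_policy); contrapositively O(inspect_policy → ¬ping_server). Since O(inspect_policy) holds, K gives O(¬ping_server).
From O(¬ping_server) and premise 8, O(¬ping_server → inform_memo), we obtain O(inform_memo).
From O(inform_memo) and premise 6, O(inform_memo → notify_kin), we obtain O(notify_kin).
The contrapositive of premise 2 (O(log_summons → ¬notify_kin)) is O(notify_kin → ¬log_summons), and O(notify_kin) is already established, so O(¬log_summons).
Premises 4, 5, 7 do not contribute to this derivation.
Hence ¬log_summons is obligatory.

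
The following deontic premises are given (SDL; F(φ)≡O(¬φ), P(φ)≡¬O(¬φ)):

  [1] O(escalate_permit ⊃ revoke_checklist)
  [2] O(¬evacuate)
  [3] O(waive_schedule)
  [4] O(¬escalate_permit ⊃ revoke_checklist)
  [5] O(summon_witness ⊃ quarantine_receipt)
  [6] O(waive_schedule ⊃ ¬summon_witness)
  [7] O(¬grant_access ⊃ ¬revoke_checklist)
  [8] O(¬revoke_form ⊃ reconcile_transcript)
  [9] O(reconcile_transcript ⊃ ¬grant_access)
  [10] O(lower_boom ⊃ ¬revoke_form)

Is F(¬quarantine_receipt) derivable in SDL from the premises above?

No

Premise 5 is O(summon_witness ⊃ quarantine_receipt), but O(summon_witness) is not derivable from the premises, so it does not yield O(quarantine_receipt).
No other premise forces O(quarantine_receipt). An ideal world satisfying every premise can still have ¬quarantine_receipt true, so F(¬quarantine_receipt) is not derivable.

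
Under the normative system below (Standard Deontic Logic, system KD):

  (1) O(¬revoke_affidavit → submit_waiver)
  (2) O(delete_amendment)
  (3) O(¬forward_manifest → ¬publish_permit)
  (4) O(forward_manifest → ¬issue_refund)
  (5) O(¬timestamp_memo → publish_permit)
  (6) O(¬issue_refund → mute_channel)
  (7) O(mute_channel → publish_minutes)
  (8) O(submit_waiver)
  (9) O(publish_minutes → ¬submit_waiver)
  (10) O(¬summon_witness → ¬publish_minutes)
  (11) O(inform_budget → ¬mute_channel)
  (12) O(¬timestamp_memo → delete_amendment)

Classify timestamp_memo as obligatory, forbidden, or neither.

Obligatory

From premise 8 we have O(submit_waiver).
The contrapositive of premise 9 (O(publish_minutes → ¬submit_waiver)) is O(submit_waiver → ¬publish_minutes), and O(submit_waiver) is already established, so O(¬publish_minutes).
The contrapositive of premise 7 (O(mute_channel → publish_minutes)) is O(¬publish_minutes → ¬mute_channel), and O(¬publish_minutes) is already established, so O(¬mute_channel).
Premise 6, O(¬issue_refund → mute_channel), contraposes to O(¬mute_channel → issue_refund); with O(¬mute_channel) we get O(issue_refund).
Premise 4, O(forward_manifest → ¬issue_refund), contraposes to O(issue_refund → ¬forward_manifest); with O(issue_refund) we get O(¬forward_manifest).
Applying K to premise 3 (O(¬forward_manifest → ¬publish_permit)) and O(¬forward_manifest) yields O(¬publish_permit).
The contrapositive of premise 5 (O(¬timestamp_memo → publish_permit)) is O(¬publish_permit → timestamp_memo), and O(¬publish_permit) is already established, so O(timestamp_memo).
Premises 1, 2, 10, 11, 12 do not contribute to this derivation.
Hence timestamp_memo is obligatory.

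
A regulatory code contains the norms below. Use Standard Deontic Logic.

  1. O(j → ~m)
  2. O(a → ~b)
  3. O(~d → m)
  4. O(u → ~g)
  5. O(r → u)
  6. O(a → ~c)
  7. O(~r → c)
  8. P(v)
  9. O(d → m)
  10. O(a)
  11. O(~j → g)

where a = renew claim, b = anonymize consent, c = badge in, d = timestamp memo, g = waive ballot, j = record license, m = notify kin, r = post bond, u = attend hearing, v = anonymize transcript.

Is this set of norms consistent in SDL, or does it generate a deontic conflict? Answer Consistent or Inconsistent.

Premises 9 and 3 are O(d → m) and O(~d → m); every ideal world satisfies d or ~d, so in either case m holds — hence O(m).
Premise 1 is O(j → ~m); contrapositively O(m → ~j). Since O(m) holds, K gives O(~j).
With premise 11, O(~j → g), the K-axiom yields O(g).
The contrapositive of premise 4 (O(u → ~g)) is O(g → ~u), and O(g) is already established, so O(~u).
Premise 5 is O(r → u); contrapositively O(~u → ~r). Since O(~u) holds, K gives O(~r).
With premise 7, O(~r → c), the K-axiom yields O(c).
The contrapositive of premise 6 (O(a → ~c)) is O(c → ~a), and O(c) is already established, so O(~a).
But premise 10 directly asserts O(a).
We now have both O(~a) and O(a) — a is simultaneously obligatory and forbidden, violating the D-axiom.

Inconsistent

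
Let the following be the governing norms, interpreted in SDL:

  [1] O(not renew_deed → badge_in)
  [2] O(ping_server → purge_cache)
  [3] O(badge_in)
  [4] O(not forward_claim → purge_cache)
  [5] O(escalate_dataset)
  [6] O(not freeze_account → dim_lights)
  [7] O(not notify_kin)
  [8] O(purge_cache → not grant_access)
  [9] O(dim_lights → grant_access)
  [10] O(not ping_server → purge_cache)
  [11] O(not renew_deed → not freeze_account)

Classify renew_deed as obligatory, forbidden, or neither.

By case analysis on ping_server: premise 2 gives O(ping_server → purge_cache) and premise 10 gives O(not ping_server → purge_cache), so O(purge_cache) either way.
Applying K to premise 8 (O(purge_cache → not grant_access)) and O(purge_cache) yields O(not grant_access).
The contrapositive of premise 9 (O(dim_lights → grant_access)) is O(not grant_access → not dim_lights), and O(not grant_access) is already established, so O(not dim_lights).
Premise 6 is O(not freeze_account → dim_lights); contrapositively O(not dim_lights → freeze_account). Since O(not dim_lights) holds, K gives O(freeze_account).
Premise 11 is O(not renew_deed → not freeze_account); contrapositively O(freeze_account → renew_deed). Since O(freeze_account) holds, K gives O(renew_deed).
Premises 1, 3, 4, 5, 7 do not contribute to this derivation.
Hence renew_deed is obligatory.

Obligatory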